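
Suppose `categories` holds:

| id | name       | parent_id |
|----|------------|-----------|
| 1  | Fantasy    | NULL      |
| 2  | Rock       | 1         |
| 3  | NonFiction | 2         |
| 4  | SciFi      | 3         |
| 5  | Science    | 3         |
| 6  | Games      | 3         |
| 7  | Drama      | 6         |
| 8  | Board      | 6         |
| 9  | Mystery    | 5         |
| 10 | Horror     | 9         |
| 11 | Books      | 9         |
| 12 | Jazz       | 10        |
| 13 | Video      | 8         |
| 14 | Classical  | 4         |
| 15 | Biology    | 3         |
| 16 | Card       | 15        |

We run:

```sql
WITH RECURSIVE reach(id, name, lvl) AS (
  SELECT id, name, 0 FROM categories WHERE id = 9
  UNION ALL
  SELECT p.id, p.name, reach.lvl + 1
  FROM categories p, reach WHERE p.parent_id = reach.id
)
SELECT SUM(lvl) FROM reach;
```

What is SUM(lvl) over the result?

Base: id=9 (Mystery) at lvl 0.
Iteration 1: rows with parent_id in {9} -> Horror (id 10, lvl 1), Books (id 11, lvl 1).
Iteration 2: rows with parent_id in {10,11} -> Jazz (id 12, lvl 2).
Iteration 3: no rows with parent_id in {12}; recursion stops.
SUM(lvl) = 0 + 1 + 1 + 2 = 4.

4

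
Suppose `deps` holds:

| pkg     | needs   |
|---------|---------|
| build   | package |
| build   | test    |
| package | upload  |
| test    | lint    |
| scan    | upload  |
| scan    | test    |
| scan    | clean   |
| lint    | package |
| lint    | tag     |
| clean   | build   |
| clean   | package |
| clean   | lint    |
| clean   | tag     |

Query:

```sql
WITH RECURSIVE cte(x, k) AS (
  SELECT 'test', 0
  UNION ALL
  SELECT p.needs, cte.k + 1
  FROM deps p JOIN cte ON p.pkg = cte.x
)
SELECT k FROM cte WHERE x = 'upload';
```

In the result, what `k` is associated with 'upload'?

3

Base: (test, k=0).
Iteration 1: edges from {test} -> (lint, k=1).
Iteration 2: edges from {lint} -> (package, k=2), (tag, k=2).
Iteration 3: edges from {package,tag} -> (upload, k=3).
Iteration 4: no outgoing edges from {upload}; recursion stops.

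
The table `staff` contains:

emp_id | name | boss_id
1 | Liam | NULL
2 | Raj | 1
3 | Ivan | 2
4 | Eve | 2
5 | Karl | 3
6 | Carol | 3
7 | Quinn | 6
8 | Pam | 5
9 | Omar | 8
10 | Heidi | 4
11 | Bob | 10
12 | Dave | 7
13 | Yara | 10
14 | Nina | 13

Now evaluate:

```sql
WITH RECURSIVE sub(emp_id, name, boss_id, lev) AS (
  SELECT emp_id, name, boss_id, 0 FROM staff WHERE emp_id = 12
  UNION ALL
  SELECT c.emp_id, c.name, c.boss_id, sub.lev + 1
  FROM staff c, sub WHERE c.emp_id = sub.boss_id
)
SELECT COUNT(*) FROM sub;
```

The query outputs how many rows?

6

Base: emp_id=12 (Dave), boss_id=7, lev 0.
Iteration 1: join on emp_id=7 -> Quinn (id 7, boss_id=6, lev 1).
Iteration 2: join on emp_id=6 -> Carol (id 6, boss_id=3, lev 2).
Iteration 3: join on emp_id=3 -> Ivan (id 3, boss_id=2, lev 3).
Iteration 4: join on emp_id=2 -> Raj (id 2, boss_id=1, lev 4).
Iteration 5: join on emp_id=1 -> Liam (id 1, boss_id=NULL, lev 5).
Iteration 6: boss_id is NULL; no match; recursion stops.
Total rows emitted: 6.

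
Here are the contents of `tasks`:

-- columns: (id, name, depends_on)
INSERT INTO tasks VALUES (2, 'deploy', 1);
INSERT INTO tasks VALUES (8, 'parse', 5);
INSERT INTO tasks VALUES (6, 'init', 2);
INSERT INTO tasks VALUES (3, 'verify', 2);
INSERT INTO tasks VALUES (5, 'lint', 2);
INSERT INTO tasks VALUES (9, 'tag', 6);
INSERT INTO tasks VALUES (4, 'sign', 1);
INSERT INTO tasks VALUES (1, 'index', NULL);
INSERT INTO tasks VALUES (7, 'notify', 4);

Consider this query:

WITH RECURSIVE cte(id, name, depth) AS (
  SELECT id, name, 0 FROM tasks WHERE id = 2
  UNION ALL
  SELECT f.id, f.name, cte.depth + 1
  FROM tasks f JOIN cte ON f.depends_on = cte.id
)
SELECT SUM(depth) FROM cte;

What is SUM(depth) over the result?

7

Base: id=2 (deploy) at depth 0.
Iteration 1: rows with depends_on in {2} -> verify (id 3, depth 1), lint (id 5, depth 1), init (id 6, depth 1).
Iteration 2: rows with depends_on in {3,5,6} -> parse (id 8, depth 2), tag (id 9, depth 2).
Iteration 3: no rows with depends_on in {8,9}; recursion stops.
SUM(depth) = 0 + 1 + 1 + 1 + 2 + 2 = 7.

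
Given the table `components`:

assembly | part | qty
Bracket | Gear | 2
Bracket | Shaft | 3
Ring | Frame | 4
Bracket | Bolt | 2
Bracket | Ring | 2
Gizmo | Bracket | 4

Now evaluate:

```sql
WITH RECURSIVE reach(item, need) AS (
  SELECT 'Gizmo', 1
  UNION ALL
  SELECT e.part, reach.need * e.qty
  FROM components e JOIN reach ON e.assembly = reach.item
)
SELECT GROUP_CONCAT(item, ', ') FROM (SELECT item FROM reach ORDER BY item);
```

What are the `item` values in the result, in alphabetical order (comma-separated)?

Bolt, Bracket, Frame, Gear, Gizmo, Ring, Shaft

Base: (Gizmo, need=1).
Iteration 1: components of {Gizmo} -> Bracket = 1*4 = 4.
Iteration 2: components of {Bracket} -> Bolt = 4*2 = 8, Gear = 4*2 = 8, Ring = 4*2 = 8, Shaft = 4*3 = 12.
Iteration 3: components of {Bolt,Gear,Ring,Shaft} -> Frame = 8*4 = 32.
Iteration 4: no further components; recursion stops.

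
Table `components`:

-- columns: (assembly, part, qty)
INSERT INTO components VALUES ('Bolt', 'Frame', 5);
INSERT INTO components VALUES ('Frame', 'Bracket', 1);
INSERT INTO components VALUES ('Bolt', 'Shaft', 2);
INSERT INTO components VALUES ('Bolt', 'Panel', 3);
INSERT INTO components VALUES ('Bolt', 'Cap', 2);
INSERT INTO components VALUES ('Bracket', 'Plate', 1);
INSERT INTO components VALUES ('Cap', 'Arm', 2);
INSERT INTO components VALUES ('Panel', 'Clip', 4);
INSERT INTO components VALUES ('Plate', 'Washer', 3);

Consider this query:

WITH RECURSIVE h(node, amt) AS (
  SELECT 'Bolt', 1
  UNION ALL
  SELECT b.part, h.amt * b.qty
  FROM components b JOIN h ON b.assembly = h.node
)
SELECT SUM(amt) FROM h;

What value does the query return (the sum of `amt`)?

54

Base: (Bolt, amt=1).
Iteration 1: components of {Bolt} -> Cap = 1*2 = 2, Frame = 1*5 = 5, Panel = 1*3 = 3, Shaft = 1*2 = 2.
Iteration 2: components of {Cap,Frame,Panel,Shaft} -> Arm = 2*2 = 4, Bracket = 5*1 = 5, Clip = 3*4 = 12.
Iteration 3: components of {Arm,Bracket,Clip} -> Plate = 5*1 = 5.
Iteration 4: components of {Plate} -> Washer = 5*3 = 15.
Iteration 5: no further components; recursion stops.
SUM(amt) = 1 + 5 + 2 + 3 + 2 + 5 + 12 + 4 + 5 + 15 = 54.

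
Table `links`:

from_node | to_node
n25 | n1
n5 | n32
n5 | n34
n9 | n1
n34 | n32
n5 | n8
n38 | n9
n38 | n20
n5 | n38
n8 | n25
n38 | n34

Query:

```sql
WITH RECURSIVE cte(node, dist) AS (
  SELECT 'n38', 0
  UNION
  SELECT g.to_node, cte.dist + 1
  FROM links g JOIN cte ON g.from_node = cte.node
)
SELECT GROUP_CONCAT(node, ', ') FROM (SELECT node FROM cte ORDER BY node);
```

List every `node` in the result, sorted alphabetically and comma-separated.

Base: (n38, dist=0).
Iteration 1: edges from {n38} -> (n20, dist=1), (n34, dist=1), (n9, dist=1).
Iteration 2: edges from {n20,n34,n9} -> (n1, dist=2), (n32, dist=2).
Iteration 3: no outgoing edges from {n1,n32}; recursion stops.

n1, n20, n32, n34, n38, n9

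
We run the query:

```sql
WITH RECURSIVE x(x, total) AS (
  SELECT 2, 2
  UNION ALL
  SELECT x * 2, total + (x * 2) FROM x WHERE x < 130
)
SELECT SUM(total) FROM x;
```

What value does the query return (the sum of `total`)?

Base: x=2, total=2.
Iteration 1: 2 < 130 holds -> x = 2 * 2 = 4, total = 2 + 4 = 6.
Iteration 2: 4 < 130 holds -> x = 4 * 2 = 8, total = 6 + 8 = 14.
Iteration 3: 8 < 130 holds -> x = 8 * 2 = 16, total = 14 + 16 = 30.
Iteration 4: 16 < 130 holds -> x = 16 * 2 = 32, total = 30 + 32 = 62.
Iteration 5: 32 < 130 holds -> x = 32 * 2 = 64, total = 62 + 64 = 126.
Iteration 6: 64 < 130 holds -> x = 64 * 2 = 128, total = 126 + 128 = 254.
Iteration 7: 128 < 130 holds -> x = 128 * 2 = 256, total = 254 + 256 = 510.
Iteration 8: 256 < 130 fails; recursion stops.
SUM(total) = 2 + 6 + 14 + 30 + 62 + 126 + 254 + 510 = 1004.

1004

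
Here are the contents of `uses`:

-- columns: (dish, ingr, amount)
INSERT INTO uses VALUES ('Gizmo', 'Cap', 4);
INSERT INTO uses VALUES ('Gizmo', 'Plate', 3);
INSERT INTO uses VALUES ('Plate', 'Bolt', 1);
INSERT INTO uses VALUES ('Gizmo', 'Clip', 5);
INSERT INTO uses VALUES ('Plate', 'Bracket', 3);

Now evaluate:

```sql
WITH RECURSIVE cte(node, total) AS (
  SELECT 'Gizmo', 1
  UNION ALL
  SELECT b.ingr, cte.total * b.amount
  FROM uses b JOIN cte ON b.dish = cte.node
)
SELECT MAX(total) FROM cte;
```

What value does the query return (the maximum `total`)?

Base: (Gizmo, total=1).
Iteration 1: components of {Gizmo} -> Cap = 1*4 = 4, Clip = 1*5 = 5, Plate = 1*3 = 3.
Iteration 2: components of {Cap,Clip,Plate} -> Bolt = 3*1 = 3, Bracket = 3*3 = 9.
Iteration 3: no further components; recursion stops.
total values: 1, 4, 3, 5, 3, 9; the maximum is 9.

9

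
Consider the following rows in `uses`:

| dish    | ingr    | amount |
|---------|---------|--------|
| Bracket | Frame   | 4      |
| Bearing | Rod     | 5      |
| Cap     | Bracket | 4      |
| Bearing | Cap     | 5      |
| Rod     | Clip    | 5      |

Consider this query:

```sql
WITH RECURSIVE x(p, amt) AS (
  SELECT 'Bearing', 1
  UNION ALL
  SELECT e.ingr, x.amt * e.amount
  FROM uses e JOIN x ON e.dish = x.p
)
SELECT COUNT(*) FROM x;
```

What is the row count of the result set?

6

Base: (Bearing, amt=1).
Iteration 1: components of {Bearing} -> Cap = 1*5 = 5, Rod = 1*5 = 5.
Iteration 2: components of {Cap,Rod} -> Bracket = 5*4 = 20, Clip = 5*5 = 25.
Iteration 3: components of {Bracket,Clip} -> Frame = 20*4 = 80.
Iteration 4: no further components; recursion stops.
Total rows emitted: 6.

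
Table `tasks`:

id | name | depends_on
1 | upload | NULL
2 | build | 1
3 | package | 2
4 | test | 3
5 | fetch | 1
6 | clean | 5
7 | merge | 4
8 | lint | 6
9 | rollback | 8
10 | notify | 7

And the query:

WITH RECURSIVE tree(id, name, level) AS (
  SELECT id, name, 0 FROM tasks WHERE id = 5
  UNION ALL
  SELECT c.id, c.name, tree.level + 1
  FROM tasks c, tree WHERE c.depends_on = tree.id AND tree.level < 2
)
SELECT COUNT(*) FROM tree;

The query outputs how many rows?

Base: id=5 (fetch) at level 0.
Iteration 1: rows with depends_on in {5} -> clean (id 6, level 1).
Iteration 2: rows with depends_on in {6} -> lint (id 8, level 2).
Iteration 3: level < 2 fails for all current rows; recursion stops.
Total rows emitted: 3.

3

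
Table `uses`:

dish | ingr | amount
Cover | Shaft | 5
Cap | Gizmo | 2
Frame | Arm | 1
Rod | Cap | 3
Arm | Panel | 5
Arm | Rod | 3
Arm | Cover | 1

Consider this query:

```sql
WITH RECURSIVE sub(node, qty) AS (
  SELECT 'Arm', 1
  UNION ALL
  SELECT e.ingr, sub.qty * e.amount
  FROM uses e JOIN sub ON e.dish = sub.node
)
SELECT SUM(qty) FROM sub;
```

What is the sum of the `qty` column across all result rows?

Base: (Arm, qty=1).
Iteration 1: components of {Arm} -> Cover = 1*1 = 1, Panel = 1*5 = 5, Rod = 1*3 = 3.
Iteration 2: components of {Cover,Panel,Rod} -> Cap = 3*3 = 9, Shaft = 1*5 = 5.
Iteration 3: components of {Cap,Shaft} -> Gizmo = 9*2 = 18.
Iteration 4: no further components; recursion stops.
SUM(qty) = 1 + 3 + 5 + 1 + 9 + 5 + 18 = 42.

42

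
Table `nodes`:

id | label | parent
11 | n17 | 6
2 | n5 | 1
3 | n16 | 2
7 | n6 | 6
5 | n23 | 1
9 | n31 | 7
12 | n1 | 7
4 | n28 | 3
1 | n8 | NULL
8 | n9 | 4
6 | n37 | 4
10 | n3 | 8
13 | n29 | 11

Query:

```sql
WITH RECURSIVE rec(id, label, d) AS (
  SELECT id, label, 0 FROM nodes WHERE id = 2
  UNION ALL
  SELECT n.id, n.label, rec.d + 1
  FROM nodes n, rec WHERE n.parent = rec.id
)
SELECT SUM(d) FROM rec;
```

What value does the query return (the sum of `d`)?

Base: id=2 (n5) at d 0.
Iteration 1: rows with parent in {2} -> n16 (id 3, d 1).
Iteration 2: rows with parent in {3} -> n28 (id 4, d 2).
Iteration 3: rows with parent in {4} -> n37 (id 6, d 3), n9 (id 8, d 3).
Iteration 4: rows with parent in {6,8} -> n6 (id 7, d 4), n3 (id 10, d 4), n17 (id 11, d 4).
Iteration 5: rows with parent in {7,10,11} -> n31 (id 9, d 5), n1 (id 12, d 5), n29 (id 13, d 5).
Iteration 6: no rows with parent in {9,12,13}; recursion stops.
SUM(d) = 0 + 1 + 2 + 3 + 3 + 4 + 4 + 4 + 5 + 5 + 5 = 36.

36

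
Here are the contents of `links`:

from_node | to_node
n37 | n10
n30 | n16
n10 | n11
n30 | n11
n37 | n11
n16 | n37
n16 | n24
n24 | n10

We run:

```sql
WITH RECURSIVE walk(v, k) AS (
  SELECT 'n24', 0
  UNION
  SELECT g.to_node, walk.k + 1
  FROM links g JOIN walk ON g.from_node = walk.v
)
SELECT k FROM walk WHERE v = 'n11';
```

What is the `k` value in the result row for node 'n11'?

2

Base: (n24, k=0).
Iteration 1: edges from {n24} -> (n10, k=1).
Iteration 2: edges from {n10} -> (n11, k=2).
Iteration 3: no outgoing edges from {n11}; recursion stops.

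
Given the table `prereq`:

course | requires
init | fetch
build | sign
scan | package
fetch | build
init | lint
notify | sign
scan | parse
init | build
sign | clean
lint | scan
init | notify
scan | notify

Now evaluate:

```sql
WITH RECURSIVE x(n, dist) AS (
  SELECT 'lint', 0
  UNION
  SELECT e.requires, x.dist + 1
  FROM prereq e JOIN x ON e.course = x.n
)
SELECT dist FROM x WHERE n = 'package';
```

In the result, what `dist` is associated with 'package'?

Base: (lint, dist=0).
Iteration 1: edges from {lint} -> (scan, dist=1).
Iteration 2: edges from {scan} -> (notify, dist=2), (package, dist=2), (parse, dist=2).
Iteration 3: edges from {notify,package,parse} -> (sign, dist=3).
Iteration 4: edges from {sign} -> (clean, dist=4).
Iteration 5: no outgoing edges from {clean}; recursion stops.

2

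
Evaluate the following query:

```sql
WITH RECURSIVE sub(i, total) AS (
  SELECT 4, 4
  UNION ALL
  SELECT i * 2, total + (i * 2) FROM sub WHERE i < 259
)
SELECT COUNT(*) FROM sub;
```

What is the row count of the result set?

8

Base: i=4, total=4.
Iteration 1: 4 < 259 holds -> i = 4 * 2 = 8, total = 4 + 8 = 12.
Iteration 2: 8 < 259 holds -> i = 8 * 2 = 16, total = 12 + 16 = 28.
Iteration 3: 16 < 259 holds -> i = 16 * 2 = 32, total = 28 + 32 = 60.
Iteration 4: 32 < 259 holds -> i = 32 * 2 = 64, total = 60 + 64 = 124.
Iteration 5: 64 < 259 holds -> i = 64 * 2 = 128, total = 124 + 128 = 252.
Iteration 6: 128 < 259 holds -> i = 128 * 2 = 256, total = 252 + 256 = 508.
Iteration 7: 256 < 259 holds -> i = 256 * 2 = 512, total = 508 + 512 = 1020.
Iteration 8: 512 < 259 fails; recursion stops.
Total rows emitted: 8.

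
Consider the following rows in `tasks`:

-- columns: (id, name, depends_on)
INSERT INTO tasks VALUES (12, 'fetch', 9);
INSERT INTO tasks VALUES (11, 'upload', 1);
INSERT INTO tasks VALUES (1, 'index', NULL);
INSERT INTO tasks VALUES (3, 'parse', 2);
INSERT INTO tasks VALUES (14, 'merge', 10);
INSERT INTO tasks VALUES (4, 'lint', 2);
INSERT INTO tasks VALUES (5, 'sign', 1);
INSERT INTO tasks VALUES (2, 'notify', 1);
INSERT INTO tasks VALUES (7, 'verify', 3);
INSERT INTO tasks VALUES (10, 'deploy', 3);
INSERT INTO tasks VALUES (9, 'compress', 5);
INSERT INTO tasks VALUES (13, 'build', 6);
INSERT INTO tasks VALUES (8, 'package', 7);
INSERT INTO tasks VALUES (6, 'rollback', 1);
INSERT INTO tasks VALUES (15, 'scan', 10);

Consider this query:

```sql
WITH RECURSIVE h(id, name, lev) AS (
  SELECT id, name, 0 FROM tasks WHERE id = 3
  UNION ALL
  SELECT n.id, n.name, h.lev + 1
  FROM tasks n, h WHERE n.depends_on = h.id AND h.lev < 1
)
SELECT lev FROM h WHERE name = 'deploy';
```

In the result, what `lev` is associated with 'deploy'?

Base: id=3 (parse) at lev 0.
Iteration 1: rows with depends_on in {3} -> verify (id 7, lev 1), deploy (id 10, lev 1).
Iteration 2: lev < 1 fails for all current rows; recursion stops.

1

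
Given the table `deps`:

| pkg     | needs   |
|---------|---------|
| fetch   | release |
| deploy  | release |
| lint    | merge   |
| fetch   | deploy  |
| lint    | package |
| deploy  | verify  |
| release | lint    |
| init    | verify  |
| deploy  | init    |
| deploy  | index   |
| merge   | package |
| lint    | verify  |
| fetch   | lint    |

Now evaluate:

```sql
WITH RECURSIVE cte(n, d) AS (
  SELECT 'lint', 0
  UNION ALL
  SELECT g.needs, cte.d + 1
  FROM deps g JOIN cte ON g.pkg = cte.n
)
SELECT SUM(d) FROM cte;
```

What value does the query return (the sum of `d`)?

Base: (lint, d=0).
Iteration 1: edges from {lint} -> (merge, d=1), (package, d=1), (verify, d=1).
Iteration 2: edges from {merge,package,verify} -> (package, d=2).
Iteration 3: no outgoing edges from {package}; recursion stops.
SUM(d) = 0 + 1 + 1 + 1 + 2 = 5.

5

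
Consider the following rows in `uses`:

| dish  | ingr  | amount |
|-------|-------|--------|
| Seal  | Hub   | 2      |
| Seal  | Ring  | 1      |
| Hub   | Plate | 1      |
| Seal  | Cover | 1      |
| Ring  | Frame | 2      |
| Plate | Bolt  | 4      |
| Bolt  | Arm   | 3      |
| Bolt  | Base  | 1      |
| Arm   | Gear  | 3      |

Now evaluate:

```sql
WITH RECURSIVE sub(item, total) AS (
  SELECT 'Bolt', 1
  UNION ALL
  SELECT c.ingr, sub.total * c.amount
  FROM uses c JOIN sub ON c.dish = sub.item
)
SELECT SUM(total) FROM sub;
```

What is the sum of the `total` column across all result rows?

14

Base: (Bolt, total=1).
Iteration 1: components of {Bolt} -> Arm = 1*3 = 3, Base = 1*1 = 1.
Iteration 2: components of {Arm,Base} -> Gear = 3*3 = 9.
Iteration 3: no further components; recursion stops.
SUM(total) = 1 + 3 + 1 + 9 = 14.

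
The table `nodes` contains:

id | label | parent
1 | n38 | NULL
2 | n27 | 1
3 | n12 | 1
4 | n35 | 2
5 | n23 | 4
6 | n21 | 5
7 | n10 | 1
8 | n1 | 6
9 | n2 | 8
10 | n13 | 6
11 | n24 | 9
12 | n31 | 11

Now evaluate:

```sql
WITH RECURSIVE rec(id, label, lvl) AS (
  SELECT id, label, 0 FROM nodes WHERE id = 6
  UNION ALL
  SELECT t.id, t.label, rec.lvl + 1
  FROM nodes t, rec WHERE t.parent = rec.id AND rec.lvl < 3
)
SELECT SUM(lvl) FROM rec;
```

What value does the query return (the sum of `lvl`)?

Base: id=6 (n21) at lvl 0.
Iteration 1: rows with parent in {6} -> n1 (id 8, lvl 1), n13 (id 10, lvl 1).
Iteration 2: rows with parent in {8,10} -> n2 (id 9, lvl 2).
Iteration 3: rows with parent in {9} -> n24 (id 11, lvl 3).
Iteration 4: lvl < 3 fails for all current rows; recursion stops.
SUM(lvl) = 0 + 1 + 1 + 2 + 3 = 7.

7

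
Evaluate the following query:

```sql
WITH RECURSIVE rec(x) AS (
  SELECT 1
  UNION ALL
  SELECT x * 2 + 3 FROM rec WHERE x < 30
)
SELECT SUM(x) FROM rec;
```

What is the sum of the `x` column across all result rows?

109

Base: x=1.
Iteration 1: 1 < 30 holds -> x = 1 * 2 + 3 = 5.
Iteration 2: 5 < 30 holds -> x = 5 * 2 + 3 = 13.
Iteration 3: 13 < 30 holds -> x = 13 * 2 + 3 = 29.
Iteration 4: 29 < 30 holds -> x = 29 * 2 + 3 = 61.
Iteration 5: 61 < 30 fails; recursion stops.
SUM(x) = 1 + 5 + 13 + 29 + 61 = 109.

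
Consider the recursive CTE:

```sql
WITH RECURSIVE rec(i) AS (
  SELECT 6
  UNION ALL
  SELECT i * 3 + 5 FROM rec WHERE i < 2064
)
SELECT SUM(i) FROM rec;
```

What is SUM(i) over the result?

9273

Base: i=6.
Iteration 1: 6 < 2064 holds -> i = 6 * 3 + 5 = 23.
Iteration 2: 23 < 2064 holds -> i = 23 * 3 + 5 = 74.
Iteration 3: 74 < 2064 holds -> i = 74 * 3 + 5 = 227.
Iteration 4: 227 < 2064 holds -> i = 227 * 3 + 5 = 686.
Iteration 5: 686 < 2064 holds -> i = 686 * 3 + 5 = 2063.
Iteration 6: 2063 < 2064 holds -> i = 2063 * 3 + 5 = 6194.
Iteration 7: 6194 < 2064 fails; recursion stops.
SUM(i) = 6 + 23 + 74 + 227 + 686 + 2063 + 6194 = 9273.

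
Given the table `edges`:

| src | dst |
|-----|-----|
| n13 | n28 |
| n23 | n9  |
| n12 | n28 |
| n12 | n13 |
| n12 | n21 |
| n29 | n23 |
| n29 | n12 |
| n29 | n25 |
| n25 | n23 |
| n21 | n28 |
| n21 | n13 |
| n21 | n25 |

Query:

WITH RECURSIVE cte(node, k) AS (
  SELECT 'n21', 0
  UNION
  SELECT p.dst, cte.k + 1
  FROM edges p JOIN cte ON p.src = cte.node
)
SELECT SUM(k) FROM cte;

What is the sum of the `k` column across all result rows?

Base: (n21, k=0).
Iteration 1: edges from {n21} -> (n13, k=1), (n25, k=1), (n28, k=1).
Iteration 2: edges from {n13,n25,n28} -> (n23, k=2), (n28, k=2).
Iteration 3: edges from {n23,n28} -> (n9, k=3).
Iteration 4: no outgoing edges from {n9}; recursion stops.
SUM(k) = 0 + 1 + 1 + 1 + 2 + 2 + 3 = 10.

10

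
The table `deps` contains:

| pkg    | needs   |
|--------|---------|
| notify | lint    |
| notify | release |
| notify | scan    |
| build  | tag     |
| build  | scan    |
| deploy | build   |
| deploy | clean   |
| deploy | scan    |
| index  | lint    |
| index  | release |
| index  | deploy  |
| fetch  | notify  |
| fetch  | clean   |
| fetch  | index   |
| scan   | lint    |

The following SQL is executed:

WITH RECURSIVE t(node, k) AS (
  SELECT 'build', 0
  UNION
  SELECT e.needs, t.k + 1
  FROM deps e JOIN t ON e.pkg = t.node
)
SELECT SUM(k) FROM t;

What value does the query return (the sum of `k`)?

Base: (build, k=0).
Iteration 1: edges from {build} -> (scan, k=1), (tag, k=1).
Iteration 2: edges from {scan,tag} -> (lint, k=2).
Iteration 3: no outgoing edges from {lint}; recursion stops.
SUM(k) = 0 + 1 + 1 + 2 = 4.

4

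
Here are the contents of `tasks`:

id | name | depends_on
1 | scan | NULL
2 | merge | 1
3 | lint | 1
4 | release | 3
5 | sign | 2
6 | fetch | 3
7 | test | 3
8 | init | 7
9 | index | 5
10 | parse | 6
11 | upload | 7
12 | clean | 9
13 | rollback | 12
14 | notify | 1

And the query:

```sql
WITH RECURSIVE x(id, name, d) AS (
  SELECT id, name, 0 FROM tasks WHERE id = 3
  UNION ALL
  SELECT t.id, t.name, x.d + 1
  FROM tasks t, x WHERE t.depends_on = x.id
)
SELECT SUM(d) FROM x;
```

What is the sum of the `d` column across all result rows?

9

Base: id=3 (lint) at d 0.
Iteration 1: rows with depends_on in {3} -> release (id 4, d 1), fetch (id 6, d 1), test (id 7, d 1).
Iteration 2: rows with depends_on in {4,6,7} -> init (id 8, d 2), parse (id 10, d 2), upload (id 11, d 2).
Iteration 3: no rows with depends_on in {8,10,11}; recursion stops.
SUM(d) = 0 + 1 + 1 + 1 + 2 + 2 + 2 = 9.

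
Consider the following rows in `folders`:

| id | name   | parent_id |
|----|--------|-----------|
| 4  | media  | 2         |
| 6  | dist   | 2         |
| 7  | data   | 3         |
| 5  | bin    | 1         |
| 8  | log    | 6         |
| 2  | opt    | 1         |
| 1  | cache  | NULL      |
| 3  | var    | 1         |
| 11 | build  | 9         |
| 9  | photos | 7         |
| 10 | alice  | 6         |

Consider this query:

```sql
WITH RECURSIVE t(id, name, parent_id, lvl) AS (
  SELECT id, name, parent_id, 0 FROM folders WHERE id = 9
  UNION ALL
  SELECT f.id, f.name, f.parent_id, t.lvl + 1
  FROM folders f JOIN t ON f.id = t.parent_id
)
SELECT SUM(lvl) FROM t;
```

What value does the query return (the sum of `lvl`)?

Base: id=9 (photos), parent_id=7, lvl 0.
Iteration 1: join on id=7 -> data (id 7, parent_id=3, lvl 1).
Iteration 2: join on id=3 -> var (id 3, parent_id=1, lvl 2).
Iteration 3: join on id=1 -> cache (id 1, parent_id=NULL, lvl 3).
Iteration 4: parent_id is NULL; no match; recursion stops.
SUM(lvl) = 0 + 1 + 2 + 3 = 6.

6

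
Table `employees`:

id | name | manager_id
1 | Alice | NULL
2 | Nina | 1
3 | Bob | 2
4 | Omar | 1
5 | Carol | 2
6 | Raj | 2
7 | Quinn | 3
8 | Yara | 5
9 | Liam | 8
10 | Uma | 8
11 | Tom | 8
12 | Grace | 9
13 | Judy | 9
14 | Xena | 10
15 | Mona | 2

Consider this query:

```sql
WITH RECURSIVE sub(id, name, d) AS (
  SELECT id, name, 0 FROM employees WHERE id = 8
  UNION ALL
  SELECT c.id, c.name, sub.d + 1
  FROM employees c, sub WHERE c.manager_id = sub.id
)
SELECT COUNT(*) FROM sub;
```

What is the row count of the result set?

7

Base: id=8 (Yara) at d 0.
Iteration 1: rows with manager_id in {8} -> Liam (id 9, d 1), Uma (id 10, d 1), Tom (id 11, d 1).
Iteration 2: rows with manager_id in {9,10,11} -> Grace (id 12, d 2), Judy (id 13, d 2), Xena (id 14, d 2).
Iteration 3: no rows with manager_id in {12,13,14}; recursion stops.
Total rows emitted: 7.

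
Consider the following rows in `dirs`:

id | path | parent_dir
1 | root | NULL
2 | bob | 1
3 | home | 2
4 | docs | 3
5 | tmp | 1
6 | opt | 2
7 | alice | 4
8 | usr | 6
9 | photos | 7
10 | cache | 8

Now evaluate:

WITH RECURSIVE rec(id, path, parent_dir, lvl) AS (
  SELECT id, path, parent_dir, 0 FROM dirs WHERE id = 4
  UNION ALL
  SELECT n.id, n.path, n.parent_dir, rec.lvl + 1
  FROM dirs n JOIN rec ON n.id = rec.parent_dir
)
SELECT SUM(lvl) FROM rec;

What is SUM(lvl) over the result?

Base: id=4 (docs), parent_dir=3, lvl 0.
Iteration 1: join on id=3 -> home (id 3, parent_dir=2, lvl 1).
Iteration 2: join on id=2 -> bob (id 2, parent_dir=1, lvl 2).
Iteration 3: join on id=1 -> root (id 1, parent_dir=NULL, lvl 3).
Iteration 4: parent_dir is NULL; no match; recursion stops.
SUM(lvl) = 0 + 1 + 2 + 3 = 6.

6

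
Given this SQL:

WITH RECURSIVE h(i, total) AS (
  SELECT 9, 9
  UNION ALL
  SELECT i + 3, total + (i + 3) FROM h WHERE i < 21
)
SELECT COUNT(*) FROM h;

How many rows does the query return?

5

Base: i=9, total=9.
Iteration 1: 9 < 21 holds -> i = 9 + 3 = 12, total = 9 + 12 = 21.
Iteration 2: 12 < 21 holds -> i = 12 + 3 = 15, total = 21 + 15 = 36.
Iteration 3: 15 < 21 holds -> i = 15 + 3 = 18, total = 36 + 18 = 54.
Iteration 4: 18 < 21 holds -> i = 18 + 3 = 21, total = 54 + 21 = 75.
Iteration 5: 21 < 21 fails; recursion stops.
Total rows emitted: 5.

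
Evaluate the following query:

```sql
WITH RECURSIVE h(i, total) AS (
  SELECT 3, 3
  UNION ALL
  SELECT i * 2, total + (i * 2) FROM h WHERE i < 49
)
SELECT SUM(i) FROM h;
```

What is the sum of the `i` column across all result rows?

189

Base: i=3, total=3.
Iteration 1: 3 < 49 holds -> i = 3 * 2 = 6, total = 3 + 6 = 9.
Iteration 2: 6 < 49 holds -> i = 6 * 2 = 12, total = 9 + 12 = 21.
Iteration 3: 12 < 49 holds -> i = 12 * 2 = 24, total = 21 + 24 = 45.
Iteration 4: 24 < 49 holds -> i = 24 * 2 = 48, total = 45 + 48 = 93.
Iteration 5: 48 < 49 holds -> i = 48 * 2 = 96, total = 93 + 96 = 189.
Iteration 6: 96 < 49 fails; recursion stops.
SUM(i) = 3 + 6 + 12 + 24 + 48 + 96 = 189.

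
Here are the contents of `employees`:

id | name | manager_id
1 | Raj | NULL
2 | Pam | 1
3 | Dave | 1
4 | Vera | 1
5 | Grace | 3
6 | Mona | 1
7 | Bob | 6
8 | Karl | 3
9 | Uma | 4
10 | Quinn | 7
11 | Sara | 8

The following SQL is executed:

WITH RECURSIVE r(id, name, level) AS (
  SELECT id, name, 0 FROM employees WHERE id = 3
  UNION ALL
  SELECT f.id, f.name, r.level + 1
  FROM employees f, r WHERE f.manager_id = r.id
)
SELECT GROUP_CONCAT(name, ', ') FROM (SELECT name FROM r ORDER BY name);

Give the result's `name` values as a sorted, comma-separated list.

Base: id=3 (Dave) at level 0.
Iteration 1: rows with manager_id in {3} -> Grace (id 5, level 1), Karl (id 8, level 1).
Iteration 2: rows with manager_id in {5,8} -> Sara (id 11, level 2).
Iteration 3: no rows with manager_id in {11}; recursion stops.

Dave, Grace, Karl, Sara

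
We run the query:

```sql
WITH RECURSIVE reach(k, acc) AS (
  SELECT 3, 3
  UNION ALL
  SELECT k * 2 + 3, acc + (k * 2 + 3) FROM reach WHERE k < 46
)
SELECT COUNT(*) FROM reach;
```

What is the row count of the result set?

Base: k=3, acc=3.
Iteration 1: 3 < 46 holds -> k = 3 * 2 + 3 = 9, acc = 3 + 9 = 12.
Iteration 2: 9 < 46 holds -> k = 9 * 2 + 3 = 21, acc = 12 + 21 = 33.
Iteration 3: 21 < 46 holds -> k = 21 * 2 + 3 = 45, acc = 33 + 45 = 78.
Iteration 4: 45 < 46 holds -> k = 45 * 2 + 3 = 93, acc = 78 + 93 = 171.
Iteration 5: 93 < 46 fails; recursion stops.
Total rows emitted: 5.

5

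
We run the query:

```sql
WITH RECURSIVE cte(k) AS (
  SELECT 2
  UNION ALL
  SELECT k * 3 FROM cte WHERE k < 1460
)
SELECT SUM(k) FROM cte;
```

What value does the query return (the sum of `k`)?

6560

Base: k=2.
Iteration 1: 2 < 1460 holds -> k = 2 * 3 = 6.
Iteration 2: 6 < 1460 holds -> k = 6 * 3 = 18.
Iteration 3: 18 < 1460 holds -> k = 18 * 3 = 54.
Iteration 4: 54 < 1460 holds -> k = 54 * 3 = 162.
Iteration 5: 162 < 1460 holds -> k = 162 * 3 = 486.
Iteration 6: 486 < 1460 holds -> k = 486 * 3 = 1458.
Iteration 7: 1458 < 1460 holds -> k = 1458 * 3 = 4374.
Iteration 8: 4374 < 1460 fails; recursion stops.
SUM(k) = 2 + 6 + 18 + 54 + 162 + 486 + 1458 + 4374 = 6560.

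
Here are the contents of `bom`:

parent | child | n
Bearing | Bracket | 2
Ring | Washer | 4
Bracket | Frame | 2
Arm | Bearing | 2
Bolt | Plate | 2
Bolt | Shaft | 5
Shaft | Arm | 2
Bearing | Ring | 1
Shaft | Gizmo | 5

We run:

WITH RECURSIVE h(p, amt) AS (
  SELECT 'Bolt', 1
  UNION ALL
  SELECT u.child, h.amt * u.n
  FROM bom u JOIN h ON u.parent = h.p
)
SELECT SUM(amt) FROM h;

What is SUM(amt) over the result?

283

Base: (Bolt, amt=1).
Iteration 1: components of {Bolt} -> Plate = 1*2 = 2, Shaft = 1*5 = 5.
Iteration 2: components of {Plate,Shaft} -> Arm = 5*2 = 10, Gizmo = 5*5 = 25.
Iteration 3: components of {Arm,Gizmo} -> Bearing = 10*2 = 20.
Iteration 4: components of {Bearing} -> Bracket = 20*2 = 40, Ring = 20*1 = 20.
Iteration 5: components of {Bracket,Ring} -> Frame = 40*2 = 80, Washer = 20*4 = 80.
Iteration 6: no further components; recursion stops.
SUM(amt) = 1 + 5 + 2 + 25 + 10 + 20 + 20 + 40 + 80 + 80 = 283.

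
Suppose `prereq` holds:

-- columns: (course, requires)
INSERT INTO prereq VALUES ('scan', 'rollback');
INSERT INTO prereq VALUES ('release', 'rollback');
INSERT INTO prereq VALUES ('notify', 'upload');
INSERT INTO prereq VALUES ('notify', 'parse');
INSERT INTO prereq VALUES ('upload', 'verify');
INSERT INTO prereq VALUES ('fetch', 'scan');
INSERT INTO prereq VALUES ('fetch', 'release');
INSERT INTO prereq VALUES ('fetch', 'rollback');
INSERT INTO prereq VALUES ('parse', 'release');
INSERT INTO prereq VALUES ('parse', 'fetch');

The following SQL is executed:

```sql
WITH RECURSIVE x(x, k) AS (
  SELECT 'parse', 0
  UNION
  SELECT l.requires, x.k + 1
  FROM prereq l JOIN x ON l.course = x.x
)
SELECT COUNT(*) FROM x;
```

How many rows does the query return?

Base: (parse, k=0).
Iteration 1: edges from {parse} -> (fetch, k=1), (release, k=1).
Iteration 2: edges from {fetch,release} -> (release, k=2), (rollback, k=2), (scan, k=2). [UNION drops 1 duplicate row(s)]
Iteration 3: edges from {release,rollback,scan} -> (rollback, k=3). [UNION drops 1 duplicate row(s)]
Iteration 4: no outgoing edges from {rollback}; recursion stops.
Total rows emitted: 7.

7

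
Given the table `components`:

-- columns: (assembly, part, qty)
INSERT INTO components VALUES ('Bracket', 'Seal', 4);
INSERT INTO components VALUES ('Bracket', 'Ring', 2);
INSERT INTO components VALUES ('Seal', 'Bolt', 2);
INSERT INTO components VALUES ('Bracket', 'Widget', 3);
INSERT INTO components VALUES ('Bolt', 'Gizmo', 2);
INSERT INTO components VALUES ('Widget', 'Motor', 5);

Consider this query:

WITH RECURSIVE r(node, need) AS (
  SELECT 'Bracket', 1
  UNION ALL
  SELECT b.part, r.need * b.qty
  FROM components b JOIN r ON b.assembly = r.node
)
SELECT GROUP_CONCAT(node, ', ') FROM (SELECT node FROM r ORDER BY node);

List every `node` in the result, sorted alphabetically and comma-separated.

Base: (Bracket, need=1).
Iteration 1: components of {Bracket} -> Ring = 1*2 = 2, Seal = 1*4 = 4, Widget = 1*3 = 3.
Iteration 2: components of {Ring,Seal,Widget} -> Bolt = 4*2 = 8, Motor = 3*5 = 15.
Iteration 3: components of {Bolt,Motor} -> Gizmo = 8*2 = 16.
Iteration 4: no further components; recursion stops.

Bolt, Bracket, Gizmo, Motor, Ring, Seal, Widget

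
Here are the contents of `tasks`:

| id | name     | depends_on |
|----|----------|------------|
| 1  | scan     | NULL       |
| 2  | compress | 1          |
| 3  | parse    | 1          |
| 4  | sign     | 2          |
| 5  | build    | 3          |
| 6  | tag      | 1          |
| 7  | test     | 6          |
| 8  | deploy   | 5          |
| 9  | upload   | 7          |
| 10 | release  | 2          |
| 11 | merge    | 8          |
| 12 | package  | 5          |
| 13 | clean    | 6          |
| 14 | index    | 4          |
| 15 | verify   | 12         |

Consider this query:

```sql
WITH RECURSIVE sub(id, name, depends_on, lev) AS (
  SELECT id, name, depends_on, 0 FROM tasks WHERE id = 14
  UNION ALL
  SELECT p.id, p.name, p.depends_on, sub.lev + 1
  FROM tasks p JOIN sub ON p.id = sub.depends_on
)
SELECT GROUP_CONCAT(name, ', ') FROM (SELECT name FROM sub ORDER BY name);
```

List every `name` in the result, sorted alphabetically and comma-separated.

Base: id=14 (index), depends_on=4, lev 0.
Iteration 1: join on id=4 -> sign (id 4, depends_on=2, lev 1).
Iteration 2: join on id=2 -> compress (id 2, depends_on=1, lev 2).
Iteration 3: join on id=1 -> scan (id 1, depends_on=NULL, lev 3).
Iteration 4: depends_on is NULL; no match; recursion stops.

compress, index, scan, sign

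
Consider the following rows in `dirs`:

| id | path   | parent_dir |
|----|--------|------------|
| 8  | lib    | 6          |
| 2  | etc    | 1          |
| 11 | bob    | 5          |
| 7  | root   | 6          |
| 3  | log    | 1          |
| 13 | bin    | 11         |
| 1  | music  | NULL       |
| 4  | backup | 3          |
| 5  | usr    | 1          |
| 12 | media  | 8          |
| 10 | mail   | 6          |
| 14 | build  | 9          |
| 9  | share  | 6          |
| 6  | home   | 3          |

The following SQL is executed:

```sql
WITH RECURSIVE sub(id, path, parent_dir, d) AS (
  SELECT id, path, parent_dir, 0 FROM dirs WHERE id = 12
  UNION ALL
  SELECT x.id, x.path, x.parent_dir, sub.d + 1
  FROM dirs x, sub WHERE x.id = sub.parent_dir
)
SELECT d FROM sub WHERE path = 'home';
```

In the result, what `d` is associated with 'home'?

Base: id=12 (media), parent_dir=8, d 0.
Iteration 1: join on id=8 -> lib (id 8, parent_dir=6, d 1).
Iteration 2: join on id=6 -> home (id 6, parent_dir=3, d 2).
Iteration 3: join on id=3 -> log (id 3, parent_dir=1, d 3).
Iteration 4: join on id=1 -> music (id 1, parent_dir=NULL, d 4).
Iteration 5: parent_dir is NULL; no match; recursion stops.

2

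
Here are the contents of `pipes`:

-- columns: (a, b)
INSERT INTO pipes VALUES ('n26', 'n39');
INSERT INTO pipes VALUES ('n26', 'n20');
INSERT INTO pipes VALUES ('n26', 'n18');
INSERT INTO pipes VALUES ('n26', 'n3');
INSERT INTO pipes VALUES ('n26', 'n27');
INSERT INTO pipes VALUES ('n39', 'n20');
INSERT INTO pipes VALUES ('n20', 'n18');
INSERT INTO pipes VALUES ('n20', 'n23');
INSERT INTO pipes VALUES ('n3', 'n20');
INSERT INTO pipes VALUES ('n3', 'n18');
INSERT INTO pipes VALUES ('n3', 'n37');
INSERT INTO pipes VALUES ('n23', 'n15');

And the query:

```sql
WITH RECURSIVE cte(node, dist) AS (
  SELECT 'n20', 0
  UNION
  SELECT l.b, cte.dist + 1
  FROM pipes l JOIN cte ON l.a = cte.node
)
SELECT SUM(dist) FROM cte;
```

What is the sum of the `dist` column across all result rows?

4

Base: (n20, dist=0).
Iteration 1: edges from {n20} -> (n18, dist=1), (n23, dist=1).
Iteration 2: edges from {n18,n23} -> (n15, dist=2).
Iteration 3: no outgoing edges from {n15}; recursion stops.
SUM(dist) = 0 + 1 + 1 + 2 = 4.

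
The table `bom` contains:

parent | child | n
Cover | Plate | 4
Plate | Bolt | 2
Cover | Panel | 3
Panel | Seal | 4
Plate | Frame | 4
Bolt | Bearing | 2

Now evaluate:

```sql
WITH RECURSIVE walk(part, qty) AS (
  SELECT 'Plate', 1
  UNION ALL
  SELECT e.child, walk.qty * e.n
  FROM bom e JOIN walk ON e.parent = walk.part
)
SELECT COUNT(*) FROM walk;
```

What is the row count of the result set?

Base: (Plate, qty=1).
Iteration 1: components of {Plate} -> Bolt = 1*2 = 2, Frame = 1*4 = 4.
Iteration 2: components of {Bolt,Frame} -> Bearing = 2*2 = 4.
Iteration 3: no further components; recursion stops.
Total rows emitted: 4.

4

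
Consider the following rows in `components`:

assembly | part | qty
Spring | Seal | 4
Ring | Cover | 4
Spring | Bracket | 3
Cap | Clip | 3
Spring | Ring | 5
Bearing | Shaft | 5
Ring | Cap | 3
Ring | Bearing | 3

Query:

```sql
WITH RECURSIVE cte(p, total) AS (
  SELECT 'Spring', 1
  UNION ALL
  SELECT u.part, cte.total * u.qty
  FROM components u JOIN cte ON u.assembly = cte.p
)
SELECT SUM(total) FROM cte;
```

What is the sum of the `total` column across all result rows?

Base: (Spring, total=1).
Iteration 1: components of {Spring} -> Bracket = 1*3 = 3, Ring = 1*5 = 5, Seal = 1*4 = 4.
Iteration 2: components of {Bracket,Ring,Seal} -> Bearing = 5*3 = 15, Cap = 5*3 = 15, Cover = 5*4 = 20.
Iteration 3: components of {Bearing,Cap,Cover} -> Clip = 15*3 = 45, Shaft = 15*5 = 75.
Iteration 4: no further components; recursion stops.
SUM(total) = 1 + 5 + 4 + 3 + 15 + 15 + 20 + 45 + 75 = 183.

183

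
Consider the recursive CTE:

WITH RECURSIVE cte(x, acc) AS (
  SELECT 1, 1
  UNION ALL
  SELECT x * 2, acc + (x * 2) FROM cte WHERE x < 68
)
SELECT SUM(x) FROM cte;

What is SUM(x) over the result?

Base: x=1, acc=1.
Iteration 1: 1 < 68 holds -> x = 1 * 2 = 2, acc = 1 + 2 = 3.
Iteration 2: 2 < 68 holds -> x = 2 * 2 = 4, acc = 3 + 4 = 7.
Iteration 3: 4 < 68 holds -> x = 4 * 2 = 8, acc = 7 + 8 = 15.
Iteration 4: 8 < 68 holds -> x = 8 * 2 = 16, acc = 15 + 16 = 31.
Iteration 5: 16 < 68 holds -> x = 16 * 2 = 32, acc = 31 + 32 = 63.
Iteration 6: 32 < 68 holds -> x = 32 * 2 = 64, acc = 63 + 64 = 127.
Iteration 7: 64 < 68 holds -> x = 64 * 2 = 128, acc = 127 + 128 = 255.
Iteration 8: 128 < 68 fails; recursion stops.
SUM(x) = 1 + 2 + 4 + 8 + 16 + 32 + 64 + 128 = 255.

255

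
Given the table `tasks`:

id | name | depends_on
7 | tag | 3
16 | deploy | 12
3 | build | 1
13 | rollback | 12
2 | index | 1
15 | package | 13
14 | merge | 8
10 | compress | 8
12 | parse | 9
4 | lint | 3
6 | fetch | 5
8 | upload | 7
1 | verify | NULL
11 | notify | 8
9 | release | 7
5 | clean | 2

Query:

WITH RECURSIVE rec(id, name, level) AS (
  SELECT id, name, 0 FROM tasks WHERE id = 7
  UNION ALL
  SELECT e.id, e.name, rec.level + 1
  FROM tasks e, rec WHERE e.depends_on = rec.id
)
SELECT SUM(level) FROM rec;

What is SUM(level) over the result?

20

Base: id=7 (tag) at level 0.
Iteration 1: rows with depends_on in {7} -> upload (id 8, level 1), release (id 9, level 1).
Iteration 2: rows with depends_on in {8,9} -> compress (id 10, level 2), notify (id 11, level 2), parse (id 12, level 2), merge (id 14, level 2).
Iteration 3: rows with depends_on in {10,11,12,14} -> rollback (id 13, level 3), deploy (id 16, level 3).
Iteration 4: rows with depends_on in {13,16} -> package (id 15, level 4).
Iteration 5: no rows with depends_on in {15}; recursion stops.
SUM(level) = 0 + 1 + 1 + 2 + 2 + 2 + 2 + 3 + 3 + 4 = 20.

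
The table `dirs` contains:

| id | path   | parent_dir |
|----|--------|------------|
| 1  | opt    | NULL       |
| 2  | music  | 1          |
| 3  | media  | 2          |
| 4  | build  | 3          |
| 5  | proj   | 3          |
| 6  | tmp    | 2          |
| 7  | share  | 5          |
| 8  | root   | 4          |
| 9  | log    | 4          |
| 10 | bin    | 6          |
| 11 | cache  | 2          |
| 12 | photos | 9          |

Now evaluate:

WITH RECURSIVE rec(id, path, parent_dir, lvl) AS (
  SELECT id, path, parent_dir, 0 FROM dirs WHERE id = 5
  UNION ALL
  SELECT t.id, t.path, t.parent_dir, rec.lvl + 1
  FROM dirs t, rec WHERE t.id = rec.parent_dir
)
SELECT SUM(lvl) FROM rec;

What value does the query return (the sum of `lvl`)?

6

Base: id=5 (proj), parent_dir=3, lvl 0.
Iteration 1: join on id=3 -> media (id 3, parent_dir=2, lvl 1).
Iteration 2: join on id=2 -> music (id 2, parent_dir=1, lvl 2).
Iteration 3: join on id=1 -> opt (id 1, parent_dir=NULL, lvl 3).
Iteration 4: parent_dir is NULL; no match; recursion stops.
SUM(lvl) = 0 + 1 + 2 + 3 = 6.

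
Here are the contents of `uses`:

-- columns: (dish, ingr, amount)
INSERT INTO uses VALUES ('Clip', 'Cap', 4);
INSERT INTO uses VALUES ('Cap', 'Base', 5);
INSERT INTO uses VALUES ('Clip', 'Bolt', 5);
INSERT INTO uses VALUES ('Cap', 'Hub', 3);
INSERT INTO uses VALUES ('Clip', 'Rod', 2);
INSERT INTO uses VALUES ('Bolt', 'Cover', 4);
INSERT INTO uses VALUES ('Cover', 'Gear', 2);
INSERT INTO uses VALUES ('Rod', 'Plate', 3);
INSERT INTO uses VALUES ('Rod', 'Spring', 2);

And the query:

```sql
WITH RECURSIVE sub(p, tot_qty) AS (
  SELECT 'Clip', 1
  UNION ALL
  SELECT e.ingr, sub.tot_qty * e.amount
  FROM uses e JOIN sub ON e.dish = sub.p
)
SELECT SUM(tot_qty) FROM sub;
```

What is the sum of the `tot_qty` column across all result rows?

114

Base: (Clip, tot_qty=1).
Iteration 1: components of {Clip} -> Bolt = 1*5 = 5, Cap = 1*4 = 4, Rod = 1*2 = 2.
Iteration 2: components of {Bolt,Cap,Rod} -> Base = 4*5 = 20, Cover = 5*4 = 20, Hub = 4*3 = 12, Plate = 2*3 = 6, Spring = 2*2 = 4.
Iteration 3: components of {Base,Cover,Hub,Plate,Spring} -> Gear = 20*2 = 40.
Iteration 4: no further components; recursion stops.
SUM(tot_qty) = 1 + 4 + 5 + 2 + 20 + 12 + 20 + 6 + 4 + 40 = 114.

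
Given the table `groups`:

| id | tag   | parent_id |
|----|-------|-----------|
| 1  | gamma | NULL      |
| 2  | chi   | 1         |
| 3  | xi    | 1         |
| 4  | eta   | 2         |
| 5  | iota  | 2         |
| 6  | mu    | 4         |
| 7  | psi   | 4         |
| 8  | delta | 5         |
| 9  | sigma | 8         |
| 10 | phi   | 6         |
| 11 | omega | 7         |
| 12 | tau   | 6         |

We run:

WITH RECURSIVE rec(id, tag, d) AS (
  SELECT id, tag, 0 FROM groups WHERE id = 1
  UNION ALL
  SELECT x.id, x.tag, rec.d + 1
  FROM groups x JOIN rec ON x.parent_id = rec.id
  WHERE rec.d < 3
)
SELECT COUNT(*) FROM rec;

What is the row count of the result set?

Base: id=1 (gamma) at d 0.
Iteration 1: rows with parent_id in {1} -> chi (id 2, d 1), xi (id 3, d 1).
Iteration 2: rows with parent_id in {2,3} -> eta (id 4, d 2), iota (id 5, d 2).
Iteration 3: rows with parent_id in {4,5} -> mu (id 6, d 3), psi (id 7, d 3), delta (id 8, d 3).
Iteration 4: d < 3 fails for all current rows; recursion stops.
Total rows emitted: 8.

8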